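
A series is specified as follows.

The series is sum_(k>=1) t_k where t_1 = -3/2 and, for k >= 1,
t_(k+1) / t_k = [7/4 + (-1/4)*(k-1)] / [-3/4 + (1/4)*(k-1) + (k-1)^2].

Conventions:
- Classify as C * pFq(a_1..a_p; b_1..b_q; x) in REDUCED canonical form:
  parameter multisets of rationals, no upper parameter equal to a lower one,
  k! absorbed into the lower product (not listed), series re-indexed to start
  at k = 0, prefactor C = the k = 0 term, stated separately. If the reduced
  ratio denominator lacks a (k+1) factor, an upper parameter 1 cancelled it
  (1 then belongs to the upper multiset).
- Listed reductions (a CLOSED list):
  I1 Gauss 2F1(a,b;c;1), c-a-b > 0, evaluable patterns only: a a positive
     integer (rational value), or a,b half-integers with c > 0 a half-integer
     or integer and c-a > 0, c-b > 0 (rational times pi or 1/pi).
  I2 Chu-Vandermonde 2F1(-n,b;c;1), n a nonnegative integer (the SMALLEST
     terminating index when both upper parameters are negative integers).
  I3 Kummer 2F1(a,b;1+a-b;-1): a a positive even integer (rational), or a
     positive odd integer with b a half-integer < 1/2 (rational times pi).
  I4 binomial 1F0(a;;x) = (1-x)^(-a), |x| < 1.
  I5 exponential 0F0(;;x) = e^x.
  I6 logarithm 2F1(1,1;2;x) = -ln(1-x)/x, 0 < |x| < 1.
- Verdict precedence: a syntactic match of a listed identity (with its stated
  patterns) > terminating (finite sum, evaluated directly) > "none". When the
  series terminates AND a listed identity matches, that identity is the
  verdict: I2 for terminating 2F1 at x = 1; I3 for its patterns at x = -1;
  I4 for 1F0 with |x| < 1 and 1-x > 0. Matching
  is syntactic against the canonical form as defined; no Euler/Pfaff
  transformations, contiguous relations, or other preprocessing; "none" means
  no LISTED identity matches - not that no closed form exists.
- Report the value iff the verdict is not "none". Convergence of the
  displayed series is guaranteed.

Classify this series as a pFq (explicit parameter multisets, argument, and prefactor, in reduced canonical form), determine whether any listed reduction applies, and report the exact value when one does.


Classification (C = -3/2): 1F1 with upper {-7}, lower {-3/4}, argument x = -1/4. Verdict: terminating (-7 upstairs). 8 nonzero terms in all; added directly. Its exact value is 685312/41769.

Key step: t_0 being -3/2, factor the ratio over Q (C = -3/2, x = -1/4): negated roots = parameters.
Consecutive-term ratio: r(k) = (-1/4) * (k-7) / [(k-3/4) (k+1)] - rational in k, leading ratio (-1/4); with t_0 = -3/2, classification follows.


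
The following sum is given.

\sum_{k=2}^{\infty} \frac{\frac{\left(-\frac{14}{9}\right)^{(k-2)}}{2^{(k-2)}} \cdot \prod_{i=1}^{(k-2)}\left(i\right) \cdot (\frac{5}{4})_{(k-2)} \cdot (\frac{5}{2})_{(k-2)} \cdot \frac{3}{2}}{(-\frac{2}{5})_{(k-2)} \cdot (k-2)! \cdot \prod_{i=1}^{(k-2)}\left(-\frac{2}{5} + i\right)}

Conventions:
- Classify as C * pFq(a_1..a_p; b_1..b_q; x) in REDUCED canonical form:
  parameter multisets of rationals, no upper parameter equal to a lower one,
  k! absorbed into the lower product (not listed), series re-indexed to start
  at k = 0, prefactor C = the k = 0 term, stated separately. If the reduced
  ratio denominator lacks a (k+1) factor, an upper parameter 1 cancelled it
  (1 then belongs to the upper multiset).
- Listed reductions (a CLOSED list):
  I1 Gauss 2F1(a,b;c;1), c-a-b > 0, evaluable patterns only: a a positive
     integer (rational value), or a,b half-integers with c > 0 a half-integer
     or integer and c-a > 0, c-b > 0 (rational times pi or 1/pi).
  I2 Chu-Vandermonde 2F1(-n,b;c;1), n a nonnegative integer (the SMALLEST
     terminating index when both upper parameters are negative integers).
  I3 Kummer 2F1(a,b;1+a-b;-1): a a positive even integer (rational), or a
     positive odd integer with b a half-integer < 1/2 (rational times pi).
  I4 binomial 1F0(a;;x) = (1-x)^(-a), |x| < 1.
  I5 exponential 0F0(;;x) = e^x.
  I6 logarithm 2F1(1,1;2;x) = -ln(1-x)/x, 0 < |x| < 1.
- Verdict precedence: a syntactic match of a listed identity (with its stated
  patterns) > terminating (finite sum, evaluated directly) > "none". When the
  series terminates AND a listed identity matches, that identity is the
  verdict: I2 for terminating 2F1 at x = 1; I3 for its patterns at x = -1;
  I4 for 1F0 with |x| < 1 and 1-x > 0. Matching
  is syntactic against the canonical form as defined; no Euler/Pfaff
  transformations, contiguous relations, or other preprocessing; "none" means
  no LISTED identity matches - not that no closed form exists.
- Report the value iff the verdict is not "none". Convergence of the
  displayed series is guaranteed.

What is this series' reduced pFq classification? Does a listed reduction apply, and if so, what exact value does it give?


Prefactor \frac{3}{2}, argument -\frac{7}{9}: 3F2 with upper {1, \frac{5}{4}, \frac{5}{2}} over lower {-\frac{2}{5}, \frac{3}{5}}. Verdict: none - at argument -\frac{7}{9} the multisets {1, \frac{5}{4}, \frac{5}{2}} ; {-\frac{2}{5}, \frac{3}{5}} match no listed identity.

The tell: t_0 = \frac{3}{2} here, and the lower running product (prefactor 3/2) is a rising factorial.
Term ratio: r(k) = -\frac{7}{9} * (k+1) (k+\frac{5}{4}) (k+\frac{5}{2}) / [(k-\frac{2}{5}) (k+\frac{3}{5}) (k+1)] ; factor over Q: parameters, x = -\frac{7}{9}, and C = \frac{3}{2}.


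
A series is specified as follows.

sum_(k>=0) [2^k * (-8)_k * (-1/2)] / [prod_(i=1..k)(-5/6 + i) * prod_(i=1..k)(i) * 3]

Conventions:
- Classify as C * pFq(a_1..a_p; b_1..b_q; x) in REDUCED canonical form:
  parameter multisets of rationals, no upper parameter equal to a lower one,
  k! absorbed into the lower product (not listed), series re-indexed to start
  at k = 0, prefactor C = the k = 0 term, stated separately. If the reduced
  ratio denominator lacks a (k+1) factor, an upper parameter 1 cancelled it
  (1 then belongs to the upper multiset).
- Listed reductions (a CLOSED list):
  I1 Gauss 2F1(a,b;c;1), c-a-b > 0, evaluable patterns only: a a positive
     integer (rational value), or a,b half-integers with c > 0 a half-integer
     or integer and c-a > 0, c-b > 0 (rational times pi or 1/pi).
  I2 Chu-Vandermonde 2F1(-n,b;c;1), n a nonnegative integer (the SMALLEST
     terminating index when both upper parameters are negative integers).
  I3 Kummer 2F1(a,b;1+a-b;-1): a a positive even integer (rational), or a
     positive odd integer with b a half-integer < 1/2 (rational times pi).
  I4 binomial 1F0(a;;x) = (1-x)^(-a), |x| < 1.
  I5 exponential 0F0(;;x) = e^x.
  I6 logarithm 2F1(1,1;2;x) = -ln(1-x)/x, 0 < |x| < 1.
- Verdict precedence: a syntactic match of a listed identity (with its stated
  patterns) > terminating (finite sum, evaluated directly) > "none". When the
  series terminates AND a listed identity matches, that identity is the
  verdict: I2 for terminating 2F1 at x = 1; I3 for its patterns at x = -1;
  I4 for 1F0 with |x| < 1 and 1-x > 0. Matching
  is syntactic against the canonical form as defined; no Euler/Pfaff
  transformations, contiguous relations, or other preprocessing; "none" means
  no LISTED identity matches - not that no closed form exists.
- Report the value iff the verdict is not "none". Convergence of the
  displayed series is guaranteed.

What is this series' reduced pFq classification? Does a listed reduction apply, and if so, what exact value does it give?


Canonical form: C = -1/6 times 1F1 with upper {-8}, lower {1/6}, x = 2. Verdict: terminating - upper -8 stops the sum at k = 8; the 9 terms are added exactly. Value: 17970001631/12791401350.

Key step: with t_0 = -1/6, the lower running product (prefactor -1/6) is a rising factorial.
Ratio: r(k) = 2 * (k-8) / [(k+1/6) (k+1)] ; factor over Q: parameters, x = 2, and C = -1/6.


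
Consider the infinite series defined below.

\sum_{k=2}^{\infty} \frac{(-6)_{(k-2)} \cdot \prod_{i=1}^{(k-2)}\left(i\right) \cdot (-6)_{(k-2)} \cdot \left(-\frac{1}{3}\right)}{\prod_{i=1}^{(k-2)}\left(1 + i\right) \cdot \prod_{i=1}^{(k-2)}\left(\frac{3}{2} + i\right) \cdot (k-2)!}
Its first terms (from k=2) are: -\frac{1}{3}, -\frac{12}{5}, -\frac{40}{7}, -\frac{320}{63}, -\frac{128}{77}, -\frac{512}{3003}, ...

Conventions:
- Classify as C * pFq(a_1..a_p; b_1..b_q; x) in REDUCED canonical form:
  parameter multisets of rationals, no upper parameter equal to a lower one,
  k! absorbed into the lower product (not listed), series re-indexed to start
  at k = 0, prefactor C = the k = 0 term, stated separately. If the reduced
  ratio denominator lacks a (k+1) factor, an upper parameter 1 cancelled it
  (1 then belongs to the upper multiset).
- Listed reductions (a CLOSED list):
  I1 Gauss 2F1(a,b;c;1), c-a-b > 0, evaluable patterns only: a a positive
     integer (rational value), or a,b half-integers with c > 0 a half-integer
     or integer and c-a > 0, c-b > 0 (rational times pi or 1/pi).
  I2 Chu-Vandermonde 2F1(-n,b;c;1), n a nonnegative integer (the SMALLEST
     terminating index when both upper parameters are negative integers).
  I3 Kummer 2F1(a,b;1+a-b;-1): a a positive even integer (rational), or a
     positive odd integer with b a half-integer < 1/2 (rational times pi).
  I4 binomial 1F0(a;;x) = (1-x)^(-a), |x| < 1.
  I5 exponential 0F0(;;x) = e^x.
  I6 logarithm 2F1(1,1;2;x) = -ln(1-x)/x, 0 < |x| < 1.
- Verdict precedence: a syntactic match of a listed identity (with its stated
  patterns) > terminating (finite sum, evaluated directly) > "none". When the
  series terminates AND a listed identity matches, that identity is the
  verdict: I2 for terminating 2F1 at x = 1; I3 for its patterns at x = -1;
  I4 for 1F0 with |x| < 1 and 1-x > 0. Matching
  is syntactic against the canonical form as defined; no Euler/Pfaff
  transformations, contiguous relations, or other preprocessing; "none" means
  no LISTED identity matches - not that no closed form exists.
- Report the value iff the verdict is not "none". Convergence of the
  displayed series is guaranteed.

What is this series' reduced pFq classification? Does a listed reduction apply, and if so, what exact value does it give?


This is -\frac{1}{3} * 3F2(-6, -6, 1; 2, \frac{5}{2}; 1) in reduced canonical form. Verdict: terminating - upper parameter -6 makes this a finite sum (last index 6), evaluated exactly. Sum: -\frac{107649}{7007}.

Key step: t_0 = -\frac{1}{3} here, and the running product (C = -1/3, x = 1) telescopes to a rising factorial.
Ratio: r(k) = 1 * (k-6) (k-6) (k+1) / [(k+2) (k+\frac{5}{2}) (k+1)] ; factor over Q: parameters, x = 1, and C = -\frac{1}{3}.


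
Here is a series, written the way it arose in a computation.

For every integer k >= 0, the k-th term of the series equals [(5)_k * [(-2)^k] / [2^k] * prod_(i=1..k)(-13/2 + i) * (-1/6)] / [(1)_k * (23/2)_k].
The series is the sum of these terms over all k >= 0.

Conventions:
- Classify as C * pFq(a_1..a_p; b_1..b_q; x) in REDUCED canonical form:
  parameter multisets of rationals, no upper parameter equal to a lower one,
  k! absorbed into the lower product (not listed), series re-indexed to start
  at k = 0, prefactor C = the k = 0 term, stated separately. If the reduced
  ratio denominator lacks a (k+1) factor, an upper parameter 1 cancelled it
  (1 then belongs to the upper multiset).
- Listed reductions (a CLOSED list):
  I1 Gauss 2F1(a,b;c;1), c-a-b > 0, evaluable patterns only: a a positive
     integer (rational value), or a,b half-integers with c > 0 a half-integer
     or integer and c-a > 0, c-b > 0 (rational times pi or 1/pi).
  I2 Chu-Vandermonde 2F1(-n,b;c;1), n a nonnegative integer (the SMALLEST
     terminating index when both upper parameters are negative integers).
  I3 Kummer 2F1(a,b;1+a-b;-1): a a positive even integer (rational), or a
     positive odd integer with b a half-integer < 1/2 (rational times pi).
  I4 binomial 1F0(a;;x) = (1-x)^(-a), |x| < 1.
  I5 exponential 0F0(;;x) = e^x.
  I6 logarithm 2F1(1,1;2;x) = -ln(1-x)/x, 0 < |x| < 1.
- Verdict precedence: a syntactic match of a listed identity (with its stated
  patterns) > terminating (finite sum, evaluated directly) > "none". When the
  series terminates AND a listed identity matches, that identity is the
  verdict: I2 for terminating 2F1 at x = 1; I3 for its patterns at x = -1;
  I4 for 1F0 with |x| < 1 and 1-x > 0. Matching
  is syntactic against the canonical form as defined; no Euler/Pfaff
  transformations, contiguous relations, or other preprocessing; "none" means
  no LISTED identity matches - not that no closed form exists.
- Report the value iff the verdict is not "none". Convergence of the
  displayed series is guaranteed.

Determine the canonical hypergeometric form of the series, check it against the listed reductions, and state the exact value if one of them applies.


Canonical form: C = -1/6 times 2F1 with upper {-11/2, 5}, lower {23/2}, x = -1. Verdict: Kummer's theorem (I3) applies (x = -1; c = 23/2 equals 1+a-b for upper {-11/2, 5}: listed pattern). Hence: (-14549535/33554432) * pi.

The tell: with t_0 = -1/6, the running product (prefactor -1/6) telescopes to a rising factorial.
Term ratio: r(k) = (-1) * (k-11/2) (k+5) / [(k+23/2) (k+1)] - rational in k. x = (-1); t_0 = -1/6; negate the roots.


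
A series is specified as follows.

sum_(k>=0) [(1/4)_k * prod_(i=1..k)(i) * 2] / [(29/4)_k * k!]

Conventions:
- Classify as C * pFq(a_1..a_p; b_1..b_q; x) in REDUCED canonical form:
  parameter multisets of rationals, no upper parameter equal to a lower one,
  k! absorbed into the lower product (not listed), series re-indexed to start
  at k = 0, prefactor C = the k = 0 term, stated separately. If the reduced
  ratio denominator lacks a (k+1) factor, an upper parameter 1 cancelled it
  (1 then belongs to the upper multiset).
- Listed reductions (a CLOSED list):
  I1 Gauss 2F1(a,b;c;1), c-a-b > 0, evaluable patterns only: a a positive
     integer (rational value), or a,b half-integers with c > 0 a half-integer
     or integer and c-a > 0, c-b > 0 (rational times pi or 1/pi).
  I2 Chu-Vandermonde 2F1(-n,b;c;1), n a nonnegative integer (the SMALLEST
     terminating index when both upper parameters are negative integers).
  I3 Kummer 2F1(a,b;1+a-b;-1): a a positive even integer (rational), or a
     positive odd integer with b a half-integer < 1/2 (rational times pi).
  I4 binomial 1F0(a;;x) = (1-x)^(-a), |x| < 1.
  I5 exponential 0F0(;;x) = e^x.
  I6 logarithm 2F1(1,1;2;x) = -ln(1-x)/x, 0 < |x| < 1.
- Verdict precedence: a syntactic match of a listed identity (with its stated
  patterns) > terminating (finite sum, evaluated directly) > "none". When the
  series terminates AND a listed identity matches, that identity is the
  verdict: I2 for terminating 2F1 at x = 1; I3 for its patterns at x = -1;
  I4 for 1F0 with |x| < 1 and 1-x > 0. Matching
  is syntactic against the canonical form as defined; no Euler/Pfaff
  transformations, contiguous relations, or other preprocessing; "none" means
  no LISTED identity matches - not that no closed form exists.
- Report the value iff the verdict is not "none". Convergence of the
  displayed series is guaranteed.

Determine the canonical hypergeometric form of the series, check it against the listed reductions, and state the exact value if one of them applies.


First insight: from the first term 2: the running product (C = 2, x = 1) telescopes to a rising factorial.
Adjacent-term ratio: r(k) = 1 * (k+1/4) (k+1) / [(k+29/4) (k+1)] - rational in k. x = 1; t_0 = 2; negate the roots.

This is 2 * 2F1(1/4, 1; 29/4; 1) in reduced canonical form. Verdict at x = 1: the Gauss summation I1 matches (x = 1: the Gamma ratio telescopes since c-a-b = 6 > 0 and a = 1 in Z>0). Its exact value is 25/12.


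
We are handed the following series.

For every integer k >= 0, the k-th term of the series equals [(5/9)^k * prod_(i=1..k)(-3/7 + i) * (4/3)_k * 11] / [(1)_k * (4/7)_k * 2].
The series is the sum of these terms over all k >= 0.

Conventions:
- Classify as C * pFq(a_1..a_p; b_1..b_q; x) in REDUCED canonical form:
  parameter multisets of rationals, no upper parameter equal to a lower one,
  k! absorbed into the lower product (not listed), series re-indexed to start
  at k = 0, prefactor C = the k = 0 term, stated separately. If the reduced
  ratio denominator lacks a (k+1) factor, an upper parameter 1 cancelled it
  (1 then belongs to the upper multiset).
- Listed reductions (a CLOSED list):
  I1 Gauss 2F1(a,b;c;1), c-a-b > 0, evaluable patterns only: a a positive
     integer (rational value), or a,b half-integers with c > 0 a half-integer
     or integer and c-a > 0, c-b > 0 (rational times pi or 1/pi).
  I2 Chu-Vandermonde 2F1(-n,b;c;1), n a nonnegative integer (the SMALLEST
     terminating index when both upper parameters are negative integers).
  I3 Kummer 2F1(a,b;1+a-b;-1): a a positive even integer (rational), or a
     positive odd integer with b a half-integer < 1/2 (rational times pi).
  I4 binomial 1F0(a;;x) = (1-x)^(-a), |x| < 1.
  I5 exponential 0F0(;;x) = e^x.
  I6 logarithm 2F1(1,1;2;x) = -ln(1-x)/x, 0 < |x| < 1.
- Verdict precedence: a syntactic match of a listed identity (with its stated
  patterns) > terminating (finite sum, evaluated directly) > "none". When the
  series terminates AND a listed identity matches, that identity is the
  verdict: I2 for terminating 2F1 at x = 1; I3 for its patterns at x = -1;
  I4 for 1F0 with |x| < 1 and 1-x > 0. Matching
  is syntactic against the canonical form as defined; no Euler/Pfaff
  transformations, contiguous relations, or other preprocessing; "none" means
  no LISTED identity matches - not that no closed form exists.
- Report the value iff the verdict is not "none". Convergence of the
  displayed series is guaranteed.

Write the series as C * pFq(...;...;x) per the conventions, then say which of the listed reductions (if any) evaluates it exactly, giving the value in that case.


First insight: with t_0 = 11/2, the constant factors (C = 11/2) combine into one prefactor.
Term ratio: r(k) = (5/9) * (k+4/3) / [(k+1)] - rational in k, leading ratio (5/9); with t_0 = 11/2, classification follows.

With C = 11/2: the canonical form is 1F0(4/3; -; 5/9). Verdict: this is the binomial series (I4) (the 1F0 binomial series: exponent -4/3, x = 5/9). Value: (11/2) * (4/9)^(-4/3).


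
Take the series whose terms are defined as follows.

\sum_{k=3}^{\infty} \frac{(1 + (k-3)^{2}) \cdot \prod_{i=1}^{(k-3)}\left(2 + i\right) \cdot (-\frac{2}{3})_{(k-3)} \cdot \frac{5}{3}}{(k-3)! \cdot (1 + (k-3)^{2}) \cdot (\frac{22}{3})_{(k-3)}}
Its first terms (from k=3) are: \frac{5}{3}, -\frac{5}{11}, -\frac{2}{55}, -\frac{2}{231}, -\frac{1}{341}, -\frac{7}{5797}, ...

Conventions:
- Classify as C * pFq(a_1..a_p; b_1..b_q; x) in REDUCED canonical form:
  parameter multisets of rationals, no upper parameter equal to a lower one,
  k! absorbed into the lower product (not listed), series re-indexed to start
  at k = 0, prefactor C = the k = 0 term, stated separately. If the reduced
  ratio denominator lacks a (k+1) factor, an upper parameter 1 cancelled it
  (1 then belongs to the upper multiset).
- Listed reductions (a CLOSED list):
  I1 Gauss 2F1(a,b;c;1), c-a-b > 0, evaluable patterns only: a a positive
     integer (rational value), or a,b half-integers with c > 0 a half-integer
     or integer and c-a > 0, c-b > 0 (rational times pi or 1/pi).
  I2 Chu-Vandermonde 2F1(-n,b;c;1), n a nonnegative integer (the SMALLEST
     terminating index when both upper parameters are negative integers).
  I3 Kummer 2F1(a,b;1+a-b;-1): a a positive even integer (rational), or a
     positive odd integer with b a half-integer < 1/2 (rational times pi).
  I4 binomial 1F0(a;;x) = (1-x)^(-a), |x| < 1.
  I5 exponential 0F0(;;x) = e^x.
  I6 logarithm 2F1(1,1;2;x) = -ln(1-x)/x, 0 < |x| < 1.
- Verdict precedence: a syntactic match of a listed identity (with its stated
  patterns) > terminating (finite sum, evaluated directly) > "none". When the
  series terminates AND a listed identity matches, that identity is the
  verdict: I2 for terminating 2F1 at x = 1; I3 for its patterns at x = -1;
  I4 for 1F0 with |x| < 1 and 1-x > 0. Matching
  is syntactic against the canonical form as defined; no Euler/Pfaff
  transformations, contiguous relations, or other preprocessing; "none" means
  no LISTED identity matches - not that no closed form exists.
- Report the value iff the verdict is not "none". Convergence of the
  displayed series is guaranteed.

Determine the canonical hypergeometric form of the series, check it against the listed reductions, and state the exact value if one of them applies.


At argument 1: a 2F1 with upper {-\frac{2}{3}, 3}, lower {\frac{22}{3}}, scaled by C = \frac{5}{3}. Verdict: Gauss (I1, integer-parameter pattern) matches (x = 1: the Gamma ratio telescopes since c-a-b = 5 > 0 and a = 3 in Z>0). Sum: \frac{1976}{1701}.

First insight: t_0 being \frac{5}{3}, k^2 + 1 divides numerator and denominator alike; prefactor 5/3 after cancelling.
Term ratio: r(k) = 1 * (k-\frac{2}{3}) (k+3) / [(k+\frac{22}{3}) (k+1)] - poly over poly, x = 1 from leading terms; C = \frac{5}{3} at k = 0.


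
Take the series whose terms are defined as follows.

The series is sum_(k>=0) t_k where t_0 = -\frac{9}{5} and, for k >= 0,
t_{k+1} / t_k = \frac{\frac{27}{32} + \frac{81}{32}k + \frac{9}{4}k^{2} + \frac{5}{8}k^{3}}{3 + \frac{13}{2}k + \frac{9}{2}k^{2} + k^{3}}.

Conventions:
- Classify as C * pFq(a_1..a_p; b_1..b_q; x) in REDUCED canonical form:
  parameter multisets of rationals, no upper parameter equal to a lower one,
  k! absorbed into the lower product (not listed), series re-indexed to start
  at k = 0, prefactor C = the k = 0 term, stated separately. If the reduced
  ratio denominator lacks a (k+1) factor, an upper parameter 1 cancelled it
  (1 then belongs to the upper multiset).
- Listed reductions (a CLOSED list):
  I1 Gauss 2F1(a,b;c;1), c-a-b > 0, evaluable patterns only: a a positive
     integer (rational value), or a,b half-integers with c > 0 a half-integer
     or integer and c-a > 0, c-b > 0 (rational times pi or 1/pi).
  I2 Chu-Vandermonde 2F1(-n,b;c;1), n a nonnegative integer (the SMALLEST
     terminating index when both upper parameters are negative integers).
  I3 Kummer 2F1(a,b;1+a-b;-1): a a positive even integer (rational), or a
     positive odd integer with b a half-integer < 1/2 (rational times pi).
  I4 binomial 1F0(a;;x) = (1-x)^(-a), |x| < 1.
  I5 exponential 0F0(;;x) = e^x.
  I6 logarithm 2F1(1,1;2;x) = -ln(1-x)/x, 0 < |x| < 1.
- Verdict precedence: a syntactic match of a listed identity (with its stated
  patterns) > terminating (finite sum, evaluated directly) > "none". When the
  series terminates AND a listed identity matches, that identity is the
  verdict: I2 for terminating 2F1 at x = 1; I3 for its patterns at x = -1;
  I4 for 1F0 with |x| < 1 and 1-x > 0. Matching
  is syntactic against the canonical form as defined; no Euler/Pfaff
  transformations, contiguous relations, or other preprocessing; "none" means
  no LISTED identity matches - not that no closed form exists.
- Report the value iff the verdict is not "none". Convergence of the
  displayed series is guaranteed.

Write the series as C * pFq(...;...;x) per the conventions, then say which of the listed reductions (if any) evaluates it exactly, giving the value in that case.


With C = -\frac{9}{5}: the canonical form is 2F1(\frac{3}{5}, \frac{3}{2}; 2; \frac{5}{8}). Verdict: none. A 2F1 with upper {\frac{3}{5}, \frac{3}{2}} fits none of I1-I6 at x = \frac{5}{8}; the sum runs forever.

The tell: from the first term -\frac{9}{5}: the expanded ratio factors over Q; prefactor -9/5, roots give parameters.
Ratio: r(k) = \frac{5}{8} * (k+\frac{3}{5}) (k+\frac{3}{2}) / [(k+2) (k+1)] - rational; roots negated = parameters, x = \frac{5}{8}, C = -\frac{9}{5}.


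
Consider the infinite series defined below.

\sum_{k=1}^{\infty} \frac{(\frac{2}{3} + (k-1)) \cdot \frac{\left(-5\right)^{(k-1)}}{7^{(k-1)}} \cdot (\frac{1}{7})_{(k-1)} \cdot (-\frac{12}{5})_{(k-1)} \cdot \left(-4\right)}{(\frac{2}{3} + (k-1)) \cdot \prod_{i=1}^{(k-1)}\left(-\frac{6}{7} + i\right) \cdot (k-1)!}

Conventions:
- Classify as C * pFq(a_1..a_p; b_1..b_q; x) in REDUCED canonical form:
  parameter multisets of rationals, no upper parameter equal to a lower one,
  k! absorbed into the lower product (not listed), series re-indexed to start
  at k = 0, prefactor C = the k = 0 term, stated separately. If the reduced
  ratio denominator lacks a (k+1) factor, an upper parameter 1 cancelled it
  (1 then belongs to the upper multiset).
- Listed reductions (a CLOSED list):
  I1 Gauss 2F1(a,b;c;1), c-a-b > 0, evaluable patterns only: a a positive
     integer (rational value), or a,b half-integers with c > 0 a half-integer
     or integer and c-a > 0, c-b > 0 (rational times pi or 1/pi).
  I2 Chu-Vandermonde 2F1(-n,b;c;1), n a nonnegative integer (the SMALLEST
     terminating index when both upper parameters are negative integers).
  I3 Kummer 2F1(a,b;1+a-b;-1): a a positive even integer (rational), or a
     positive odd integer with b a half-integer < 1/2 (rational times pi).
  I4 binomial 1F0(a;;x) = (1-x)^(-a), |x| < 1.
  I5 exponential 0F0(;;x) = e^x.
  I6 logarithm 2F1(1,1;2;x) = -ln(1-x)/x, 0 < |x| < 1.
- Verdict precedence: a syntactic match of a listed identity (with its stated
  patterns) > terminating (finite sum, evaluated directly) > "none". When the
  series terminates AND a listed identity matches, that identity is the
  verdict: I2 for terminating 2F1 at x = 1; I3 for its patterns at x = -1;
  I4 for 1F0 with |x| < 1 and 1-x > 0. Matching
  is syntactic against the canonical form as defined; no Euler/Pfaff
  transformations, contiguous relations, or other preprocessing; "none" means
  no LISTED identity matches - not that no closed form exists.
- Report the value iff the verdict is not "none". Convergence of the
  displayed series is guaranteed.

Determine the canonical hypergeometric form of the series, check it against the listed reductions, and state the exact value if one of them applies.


At argument -\frac{5}{7}: a 1F0 with upper {-\frac{12}{5}}, lower {-}, scaled by C = -4. Verdict: binomial (I4) applies (the 1F0 binomial series: exponent 12/5, x = -\frac{5}{7}). Value: \left(-4\right) \cdot \left(\frac{12}{7}\right)^{\frac{12}{5}}.

Key observation: t_0 = -4 here, and the two geometric factors (prefactor -4) combine into one argument.
Adjacent-term ratio: r(k) = -\frac{5}{7} * (k-\frac{12}{5}) / [(k+1)] - rational; roots negated = parameters, x = -\frac{5}{7}, C = -4.


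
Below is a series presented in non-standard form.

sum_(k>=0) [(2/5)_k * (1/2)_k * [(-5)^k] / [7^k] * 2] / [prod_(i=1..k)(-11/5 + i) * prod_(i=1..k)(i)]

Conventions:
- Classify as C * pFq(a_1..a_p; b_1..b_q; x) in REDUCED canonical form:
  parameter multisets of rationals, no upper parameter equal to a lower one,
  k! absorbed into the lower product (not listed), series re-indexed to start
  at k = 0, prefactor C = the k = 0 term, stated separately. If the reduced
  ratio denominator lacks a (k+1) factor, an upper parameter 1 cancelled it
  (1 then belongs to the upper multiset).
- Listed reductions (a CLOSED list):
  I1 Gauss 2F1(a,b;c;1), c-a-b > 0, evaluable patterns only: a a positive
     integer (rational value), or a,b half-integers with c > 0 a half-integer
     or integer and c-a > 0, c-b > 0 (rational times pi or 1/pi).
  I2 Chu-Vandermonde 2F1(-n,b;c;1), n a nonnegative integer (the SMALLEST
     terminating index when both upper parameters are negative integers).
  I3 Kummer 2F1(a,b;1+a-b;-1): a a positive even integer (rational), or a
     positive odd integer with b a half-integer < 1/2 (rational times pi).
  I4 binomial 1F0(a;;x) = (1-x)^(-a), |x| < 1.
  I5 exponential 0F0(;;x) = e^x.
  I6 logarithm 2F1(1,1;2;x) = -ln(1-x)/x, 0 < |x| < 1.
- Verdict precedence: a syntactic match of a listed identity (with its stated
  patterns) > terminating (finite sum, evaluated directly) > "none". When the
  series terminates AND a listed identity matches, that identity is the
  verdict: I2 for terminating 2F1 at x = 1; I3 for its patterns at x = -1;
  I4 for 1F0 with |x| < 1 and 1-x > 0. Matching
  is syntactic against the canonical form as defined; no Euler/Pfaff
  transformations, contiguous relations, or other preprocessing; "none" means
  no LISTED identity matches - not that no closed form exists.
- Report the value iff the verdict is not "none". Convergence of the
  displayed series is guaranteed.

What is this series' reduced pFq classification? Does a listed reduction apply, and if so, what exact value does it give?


This is 2 * 2F1(2/5, 1/2; -6/5; -5/7) in reduced canonical form. Verdict: none. No listed pattern accepts 2F1(2/5, 1/2; -6/5; -5/7).

Structural cue: from the first term 2: the lower running product (C = 2) is a rising factorial.
Ratio: r(k) = (-5/7) * (k+2/5) (k+1/2) / [(k-6/5) (k+1)] - rational; roots negated = parameters, x = (-5/7), C = 2.


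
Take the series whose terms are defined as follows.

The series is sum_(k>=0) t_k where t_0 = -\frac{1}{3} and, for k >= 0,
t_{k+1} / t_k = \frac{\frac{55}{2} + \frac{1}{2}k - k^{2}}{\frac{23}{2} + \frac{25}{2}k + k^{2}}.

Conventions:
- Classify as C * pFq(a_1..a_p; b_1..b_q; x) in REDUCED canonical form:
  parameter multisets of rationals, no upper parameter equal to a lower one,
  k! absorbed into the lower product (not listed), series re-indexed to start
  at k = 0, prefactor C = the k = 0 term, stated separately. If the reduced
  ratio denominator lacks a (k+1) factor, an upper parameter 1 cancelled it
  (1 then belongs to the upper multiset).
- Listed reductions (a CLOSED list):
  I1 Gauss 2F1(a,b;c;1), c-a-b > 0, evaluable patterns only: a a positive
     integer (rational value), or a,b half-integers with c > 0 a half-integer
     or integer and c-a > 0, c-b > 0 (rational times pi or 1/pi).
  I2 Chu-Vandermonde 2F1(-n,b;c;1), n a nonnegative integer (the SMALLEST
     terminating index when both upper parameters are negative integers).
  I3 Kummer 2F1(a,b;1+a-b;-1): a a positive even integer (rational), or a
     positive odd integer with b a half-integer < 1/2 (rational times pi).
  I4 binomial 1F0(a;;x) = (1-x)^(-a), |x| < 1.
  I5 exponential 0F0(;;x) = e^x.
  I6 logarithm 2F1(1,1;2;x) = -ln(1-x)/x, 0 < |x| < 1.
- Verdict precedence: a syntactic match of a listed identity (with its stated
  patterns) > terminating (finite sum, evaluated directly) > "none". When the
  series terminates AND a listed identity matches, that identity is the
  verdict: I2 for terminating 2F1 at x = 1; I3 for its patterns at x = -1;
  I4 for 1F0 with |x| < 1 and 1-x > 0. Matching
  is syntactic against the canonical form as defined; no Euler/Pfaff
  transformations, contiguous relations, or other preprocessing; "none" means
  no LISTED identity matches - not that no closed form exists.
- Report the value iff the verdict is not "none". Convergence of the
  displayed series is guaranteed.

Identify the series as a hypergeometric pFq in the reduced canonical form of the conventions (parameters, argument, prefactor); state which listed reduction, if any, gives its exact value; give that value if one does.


At argument -1: a 2F1 with upper {-\frac{11}{2}, 5}, lower {\frac{23}{2}}, scaled by C = -\frac{1}{3}. Verdict: Kummer's theorem (I3) applies (x = -1; c = \frac{23}{2} equals 1+a-b for upper {-\frac{11}{2}, 5}: listed pattern). Value: \left(-\frac{14549535}{16777216}\right) \cdot \pi.

Key step: x = -1 and the expanded ratio factors over Q; C = -1/3, roots give parameters.
Ratio: r(k) = -1 * (k-\frac{11}{2}) (k+5) / [(k+\frac{23}{2}) (k+1)] ; factor over Q: parameters, x = -1, and C = -\frac{1}{3}.


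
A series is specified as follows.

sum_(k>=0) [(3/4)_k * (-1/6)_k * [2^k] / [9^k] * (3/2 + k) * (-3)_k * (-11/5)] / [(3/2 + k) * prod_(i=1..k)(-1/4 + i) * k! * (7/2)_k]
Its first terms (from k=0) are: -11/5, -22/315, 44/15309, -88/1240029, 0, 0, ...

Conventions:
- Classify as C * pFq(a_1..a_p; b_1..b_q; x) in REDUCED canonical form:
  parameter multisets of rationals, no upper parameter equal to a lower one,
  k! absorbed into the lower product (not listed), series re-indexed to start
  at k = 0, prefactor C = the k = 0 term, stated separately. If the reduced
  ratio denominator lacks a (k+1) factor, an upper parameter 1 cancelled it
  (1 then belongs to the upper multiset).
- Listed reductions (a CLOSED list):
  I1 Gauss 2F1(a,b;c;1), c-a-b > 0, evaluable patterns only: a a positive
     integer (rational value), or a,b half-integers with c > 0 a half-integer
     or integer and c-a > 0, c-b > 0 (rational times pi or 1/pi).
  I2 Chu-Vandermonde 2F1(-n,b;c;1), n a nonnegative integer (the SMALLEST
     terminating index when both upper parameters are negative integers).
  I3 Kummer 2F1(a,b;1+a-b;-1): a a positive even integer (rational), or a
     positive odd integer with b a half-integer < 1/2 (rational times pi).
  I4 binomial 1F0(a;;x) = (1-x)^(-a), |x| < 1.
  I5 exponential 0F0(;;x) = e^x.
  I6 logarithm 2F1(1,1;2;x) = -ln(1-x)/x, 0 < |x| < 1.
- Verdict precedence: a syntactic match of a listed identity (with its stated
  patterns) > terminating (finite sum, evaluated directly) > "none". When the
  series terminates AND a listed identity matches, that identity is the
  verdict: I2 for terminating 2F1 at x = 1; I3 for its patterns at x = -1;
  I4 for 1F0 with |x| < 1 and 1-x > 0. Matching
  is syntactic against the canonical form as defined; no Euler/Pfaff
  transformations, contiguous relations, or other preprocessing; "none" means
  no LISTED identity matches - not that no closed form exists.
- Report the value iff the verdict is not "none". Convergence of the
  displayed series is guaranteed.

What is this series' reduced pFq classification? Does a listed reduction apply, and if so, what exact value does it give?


x = 2/9 here; the reduced form reads 2F1, upper {-3, -1/6}, lower {7/2}, C = -11/5. Verdict: terminating - upper parameter -3 makes this a finite sum (last index 3), evaluated exactly. Sum: -401599/177147.

Key step: x = (2/9) and striking the common factor k + 3/2 reduces the term (C = -11/5).
Term ratio: r(k) = (2/9) * (k-3) (k-1/6) / [(k+7/2) (k+1)] - rational in k, leading ratio (2/9); with t_0 = -11/5, classification follows.


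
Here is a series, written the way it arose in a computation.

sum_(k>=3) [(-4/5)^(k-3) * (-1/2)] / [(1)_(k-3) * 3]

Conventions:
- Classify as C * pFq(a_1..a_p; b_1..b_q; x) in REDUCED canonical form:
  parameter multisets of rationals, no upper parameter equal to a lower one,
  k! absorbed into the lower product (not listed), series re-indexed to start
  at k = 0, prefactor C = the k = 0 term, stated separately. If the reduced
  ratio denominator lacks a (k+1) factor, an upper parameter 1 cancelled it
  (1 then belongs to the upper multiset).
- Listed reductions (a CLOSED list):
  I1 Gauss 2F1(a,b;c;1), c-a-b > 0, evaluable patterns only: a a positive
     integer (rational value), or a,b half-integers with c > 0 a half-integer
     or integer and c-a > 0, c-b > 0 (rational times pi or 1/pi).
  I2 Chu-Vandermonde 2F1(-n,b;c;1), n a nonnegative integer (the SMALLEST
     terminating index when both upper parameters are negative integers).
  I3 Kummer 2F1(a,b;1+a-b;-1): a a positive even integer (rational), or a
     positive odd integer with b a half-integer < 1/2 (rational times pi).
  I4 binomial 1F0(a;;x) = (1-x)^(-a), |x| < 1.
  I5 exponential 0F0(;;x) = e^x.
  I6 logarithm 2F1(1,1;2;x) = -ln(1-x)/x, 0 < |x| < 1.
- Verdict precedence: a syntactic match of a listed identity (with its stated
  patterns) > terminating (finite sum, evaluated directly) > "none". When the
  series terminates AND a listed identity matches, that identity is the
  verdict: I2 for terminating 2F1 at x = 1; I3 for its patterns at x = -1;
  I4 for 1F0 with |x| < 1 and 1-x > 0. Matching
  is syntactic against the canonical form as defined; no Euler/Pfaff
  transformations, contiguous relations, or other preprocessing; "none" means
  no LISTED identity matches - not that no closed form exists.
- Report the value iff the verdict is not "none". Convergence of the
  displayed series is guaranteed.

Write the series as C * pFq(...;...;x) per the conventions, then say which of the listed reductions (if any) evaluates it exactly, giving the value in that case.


At argument -4/5: a 0F0 with upper {-}, lower {-}, scaled by C = -1/6. Verdict: the I5 exponential reduction fires (the 0F0 exponential series at x = -4/5). Hence: (-1/6) * e^(-4/5).

Key step: with t_0 = -1/6, the constant factors (C = -1/6) combine into one prefactor.
Term ratio: r(k) = (-4/5) * 1 / [(k+1)] - rational; roots negated = parameters, x = (-4/5), C = -1/6.


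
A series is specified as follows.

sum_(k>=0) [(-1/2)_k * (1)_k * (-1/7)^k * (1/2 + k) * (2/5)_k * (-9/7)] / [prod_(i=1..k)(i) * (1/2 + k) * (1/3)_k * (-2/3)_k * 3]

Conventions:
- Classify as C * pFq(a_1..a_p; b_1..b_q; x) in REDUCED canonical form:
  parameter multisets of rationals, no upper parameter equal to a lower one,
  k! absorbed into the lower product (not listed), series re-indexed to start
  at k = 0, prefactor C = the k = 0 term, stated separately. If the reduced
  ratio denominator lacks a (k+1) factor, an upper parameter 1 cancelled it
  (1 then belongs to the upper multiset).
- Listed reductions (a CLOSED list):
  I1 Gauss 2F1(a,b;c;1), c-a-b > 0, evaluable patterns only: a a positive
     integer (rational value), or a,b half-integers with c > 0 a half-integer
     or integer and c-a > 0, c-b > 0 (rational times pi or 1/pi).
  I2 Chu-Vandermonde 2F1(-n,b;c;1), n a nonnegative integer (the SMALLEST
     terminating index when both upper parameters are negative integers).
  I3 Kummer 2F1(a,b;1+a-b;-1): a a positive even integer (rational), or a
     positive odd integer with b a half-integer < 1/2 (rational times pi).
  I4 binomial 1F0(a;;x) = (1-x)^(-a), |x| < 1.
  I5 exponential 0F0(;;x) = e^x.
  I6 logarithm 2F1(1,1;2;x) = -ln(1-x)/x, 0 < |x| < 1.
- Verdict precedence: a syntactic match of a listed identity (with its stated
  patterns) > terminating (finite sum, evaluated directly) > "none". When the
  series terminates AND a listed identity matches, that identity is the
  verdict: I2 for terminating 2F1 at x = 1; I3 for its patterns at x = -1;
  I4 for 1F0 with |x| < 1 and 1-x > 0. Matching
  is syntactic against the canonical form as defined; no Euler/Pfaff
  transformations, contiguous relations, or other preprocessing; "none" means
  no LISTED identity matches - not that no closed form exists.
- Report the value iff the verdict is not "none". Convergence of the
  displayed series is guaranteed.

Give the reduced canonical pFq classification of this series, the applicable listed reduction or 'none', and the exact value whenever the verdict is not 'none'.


This is -3/7 * 3F2(-1/2, 2/5, 1; -2/3, 1/3; -1/7) in reduced canonical form. Verdict: none. No listed pattern accepts 3F2(-1/2, 2/5, 1; -2/3, 1/3; -1/7).

Key step: from the first term -3/7: the constant factors (C = -3/7) combine into one prefactor.
Consecutive-term ratio: r(k) = (-1/7) * (k-1/2) (k+2/5) (k+1) / [(k-2/3) (k+1/3) (k+1)] - rational in k, leading ratio (-1/7); with t_0 = -3/7, classification follows.


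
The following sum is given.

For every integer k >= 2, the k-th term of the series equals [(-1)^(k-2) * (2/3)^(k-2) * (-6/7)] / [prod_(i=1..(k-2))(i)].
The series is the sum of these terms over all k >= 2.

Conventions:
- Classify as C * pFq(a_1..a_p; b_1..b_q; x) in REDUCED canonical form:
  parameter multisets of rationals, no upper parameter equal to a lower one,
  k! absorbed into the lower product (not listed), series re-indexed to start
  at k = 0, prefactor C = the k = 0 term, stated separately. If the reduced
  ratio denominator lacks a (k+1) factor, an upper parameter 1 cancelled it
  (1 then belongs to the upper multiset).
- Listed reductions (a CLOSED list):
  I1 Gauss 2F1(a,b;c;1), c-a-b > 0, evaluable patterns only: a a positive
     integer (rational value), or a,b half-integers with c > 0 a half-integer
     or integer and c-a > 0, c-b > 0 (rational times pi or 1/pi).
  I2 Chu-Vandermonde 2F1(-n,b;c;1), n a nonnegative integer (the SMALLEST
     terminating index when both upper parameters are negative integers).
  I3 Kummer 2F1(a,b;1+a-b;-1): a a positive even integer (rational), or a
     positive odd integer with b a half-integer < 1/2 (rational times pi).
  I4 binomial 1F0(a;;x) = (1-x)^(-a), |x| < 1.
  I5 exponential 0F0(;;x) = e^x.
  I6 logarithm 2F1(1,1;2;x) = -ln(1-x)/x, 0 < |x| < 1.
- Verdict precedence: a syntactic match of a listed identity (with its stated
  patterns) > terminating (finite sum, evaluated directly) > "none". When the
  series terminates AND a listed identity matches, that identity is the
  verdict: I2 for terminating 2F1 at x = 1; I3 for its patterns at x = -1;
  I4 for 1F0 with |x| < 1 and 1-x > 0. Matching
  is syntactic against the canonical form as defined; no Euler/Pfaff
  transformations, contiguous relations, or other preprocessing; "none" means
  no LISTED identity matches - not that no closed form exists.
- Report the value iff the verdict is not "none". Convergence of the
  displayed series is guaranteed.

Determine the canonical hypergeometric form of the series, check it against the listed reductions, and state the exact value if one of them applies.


Key observation: t_0 being -6/7, the (-1)^k factor (prefactor -6/7) folds into the argument's sign.
Ratio: r(k) = (-2/3) * 1 / [(k+1)] - rational; roots negated = parameters, x = (-2/3), C = -6/7.

x = -2/3 here; the reduced form reads 0F0, upper {-}, lower {-}, C = -6/7. Verdict: the I5 exponential reduction fires (the 0F0 exponential series at x = -2/3). Its exact value is (-6/7) * e^(-2/3).
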